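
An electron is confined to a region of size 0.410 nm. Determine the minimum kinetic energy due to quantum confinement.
56.662 meV

Using the uncertainty principle:

1. Position uncertainty: Δx ≈ 4.100e-10 m
2. Minimum momentum uncertainty: Δp = ℏ/(2Δx) = 1.286e-25 kg·m/s
3. Minimum kinetic energy:
   KE = (Δp)²/(2m) = (1.286e-25)²/(2 × 9.109e-31 kg)
   KE = 9.078e-21 J = 56.662 meV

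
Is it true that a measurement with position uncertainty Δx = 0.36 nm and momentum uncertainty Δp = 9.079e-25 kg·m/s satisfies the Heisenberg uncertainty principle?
Yes, it satisfies the uncertainty principle.

Calculate the product ΔxΔp:
ΔxΔp = (3.600e-10 m) × (9.079e-25 kg·m/s)
ΔxΔp = 3.268e-34 J·s

Compare to the minimum allowed value ℏ/2:
ℏ/2 = 5.273e-35 J·s

Since ΔxΔp = 3.268e-34 J·s ≥ 5.273e-35 J·s = ℏ/2,
the measurement satisfies the uncertainty principle.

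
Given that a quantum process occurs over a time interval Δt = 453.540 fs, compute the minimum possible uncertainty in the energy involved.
725.638 μeV

Using the energy-time uncertainty principle:
ΔEΔt ≥ ℏ/2

The minimum uncertainty in energy is:
ΔE_min = ℏ/(2Δt)
ΔE_min = (1.055e-34 J·s) / (2 × 4.535e-13 s)
ΔE_min = 1.163e-22 J = 725.638 μeV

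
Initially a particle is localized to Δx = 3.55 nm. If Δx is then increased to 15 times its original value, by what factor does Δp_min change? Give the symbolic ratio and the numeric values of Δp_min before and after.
Original Δp_min = 1.485 × 10^-26 kg·m/s; new Δp'_min = 9.902 × 10^-28 kg·m/s; ratio Δp'_min/Δp_min = 1/15.

From the uncertainty principle ΔxΔp ≥ ℏ/2, the minimum momentum uncertainty is Δp_min = ℏ/(2Δx).

Original (Δx = 3.55 nm = 3.550e-09 m):
Δp_min = (1.055e-34 J·s)/(2 × 3.550e-09 m) = 1.485e-26 kg·m/s

When Δx → 15Δx:
Δp'_min = ℏ/(2 × 15Δx) = (1/15) × ℏ/(2Δx) = (1/15) × Δp_min
Δp'_min = 1/15 × 1.485e-26 kg·m/s = 9.902e-28 kg·m/s

Since Δp_min ∝ 1/Δx, when Δx is increased to 15 times its original value, Δp_min decreases to 1/15 of its original value.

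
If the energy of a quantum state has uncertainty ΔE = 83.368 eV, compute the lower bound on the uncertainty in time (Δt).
3.948 as

Using the energy-time uncertainty principle:
ΔEΔt ≥ ℏ/2

The minimum uncertainty in time is:
Δt_min = ℏ/(2ΔE)
Δt_min = (1.055e-34 J·s) / (2 × 1.336e-17 J)
Δt_min = 3.948e-18 s = 3.948 as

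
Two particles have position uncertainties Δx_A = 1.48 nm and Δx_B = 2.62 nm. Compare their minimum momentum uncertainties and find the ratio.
Particle A has the larger minimum momentum uncertainty, by a factor of 1.77.

For each particle, the minimum momentum uncertainty is Δp_min = ℏ/(2Δx):

Particle A: Δp_A = ℏ/(2×1.480e-09 m) = 3.563e-26 kg·m/s
Particle B: Δp_B = ℏ/(2×2.620e-09 m) = 2.013e-26 kg·m/s

Ratio: Δp_A/Δp_B = 1.77

Since Δp_min ∝ 1/Δx, the particle with smaller position uncertainty (A) has larger momentum uncertainty.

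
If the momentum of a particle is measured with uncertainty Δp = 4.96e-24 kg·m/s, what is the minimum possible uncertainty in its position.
10.631 pm

Using the Heisenberg uncertainty principle:
ΔxΔp ≥ ℏ/2

The minimum uncertainty in position is:
Δx_min = ℏ/(2Δp)
Δx_min = (1.055e-34 J·s) / (2 × 4.960e-24 kg·m/s)
Δx_min = 1.063e-11 m = 10.631 pm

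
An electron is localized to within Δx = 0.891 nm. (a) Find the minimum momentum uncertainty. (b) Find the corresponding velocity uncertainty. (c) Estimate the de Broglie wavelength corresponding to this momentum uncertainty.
(a) Δp_min = 5.918 × 10^-26 kg·m/s
(b) Δv_min = 64.965 km/s
(c) λ_dB = 11.197 nm

Step-by-step:

(a) From the uncertainty principle:
Δp_min = ℏ/(2Δx) = (1.055e-34 J·s)/(2 × 8.910e-10 m) = 5.918e-26 kg·m/s

(b) The velocity uncertainty:
Δv = Δp/m = (5.918e-26 kg·m/s)/(9.109e-31 kg) = 6.497e+04 m/s = 64.965 km/s

(c) The de Broglie wavelength for this momentum:
λ = h/p = (6.626e-34 J·s)/(5.918e-26 kg·m/s) = 1.120e-08 m = 11.197 nm

Note: The de Broglie wavelength is comparable to the localization size, as expected from wave-particle duality.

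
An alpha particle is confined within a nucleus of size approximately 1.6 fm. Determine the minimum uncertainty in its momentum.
3.296 × 10^-20 kg·m/s

Using the Heisenberg uncertainty principle:
ΔxΔp ≥ ℏ/2

With Δx ≈ L = 1.600e-15 m (the confinement size):
Δp_min = ℏ/(2Δx)
Δp_min = (1.055e-34 J·s) / (2 × 1.600e-15 m)
Δp_min = 3.296e-20 kg·m/s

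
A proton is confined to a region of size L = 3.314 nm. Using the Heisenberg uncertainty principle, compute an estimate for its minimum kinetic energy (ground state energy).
472.334 neV

Using the uncertainty principle to estimate ground state energy:

1. The position uncertainty is approximately the confinement size:
   Δx ≈ L = 3.314e-09 m

2. From ΔxΔp ≥ ℏ/2, the minimum momentum uncertainty is:
   Δp ≈ ℏ/(2L) = 1.591e-26 kg·m/s

3. The kinetic energy is approximately:
   KE ≈ (Δp)²/(2m) = (1.591e-26)²/(2 × 1.673e-27 kg)
   KE ≈ 7.568e-26 J = 472.334 neV

This is an order-of-magnitude estimate of the ground state energy.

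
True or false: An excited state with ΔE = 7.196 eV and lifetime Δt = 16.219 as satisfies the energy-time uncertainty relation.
No, it violates the uncertainty relation.

Calculate the product ΔEΔt:
ΔE = 7.196 eV = 1.153e-18 J
ΔEΔt = (1.153e-18 J) × (1.622e-17 s)
ΔEΔt = 1.870e-35 J·s

Compare to the minimum allowed value ℏ/2:
ℏ/2 = 5.273e-35 J·s

Since ΔEΔt = 1.870e-35 J·s < 5.273e-35 J·s = ℏ/2,
this violates the uncertainty relation.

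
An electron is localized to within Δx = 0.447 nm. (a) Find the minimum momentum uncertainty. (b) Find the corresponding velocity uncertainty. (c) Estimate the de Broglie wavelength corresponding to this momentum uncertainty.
(a) Δp_min = 1.180 × 10^-25 kg·m/s
(b) Δv_min = 129.494 km/s
(c) λ_dB = 5.617 nm

Step-by-step:

(a) From the uncertainty principle:
Δp_min = ℏ/(2Δx) = (1.055e-34 J·s)/(2 × 4.470e-10 m) = 1.180e-25 kg·m/s

(b) The velocity uncertainty:
Δv = Δp/m = (1.180e-25 kg·m/s)/(9.109e-31 kg) = 1.295e+05 m/s = 129.494 km/s

(c) The de Broglie wavelength for this momentum:
λ = h/p = (6.626e-34 J·s)/(1.180e-25 kg·m/s) = 5.617e-09 m = 5.617 nm

Note: The de Broglie wavelength is comparable to the localization size, as expected from wave-particle duality.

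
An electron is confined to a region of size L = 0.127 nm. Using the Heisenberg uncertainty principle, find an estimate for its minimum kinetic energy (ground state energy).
590.548 meV

Using the uncertainty principle to estimate ground state energy:

1. The position uncertainty is approximately the confinement size:
   Δx ≈ L = 1.270e-10 m

2. From ΔxΔp ≥ ℏ/2, the minimum momentum uncertainty is:
   Δp ≈ ℏ/(2L) = 4.152e-25 kg·m/s

3. The kinetic energy is approximately:
   KE ≈ (Δp)²/(2m) = (4.152e-25)²/(2 × 9.109e-31 kg)
   KE ≈ 9.462e-20 J = 590.548 meV

This is an order-of-magnitude estimate of the ground state energy.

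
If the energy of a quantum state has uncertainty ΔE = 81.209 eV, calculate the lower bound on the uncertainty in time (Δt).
4.053 as

Using the energy-time uncertainty principle:
ΔEΔt ≥ ℏ/2

The minimum uncertainty in time is:
Δt_min = ℏ/(2ΔE)
Δt_min = (1.055e-34 J·s) / (2 × 1.301e-17 J)
Δt_min = 4.053e-18 s = 4.053 as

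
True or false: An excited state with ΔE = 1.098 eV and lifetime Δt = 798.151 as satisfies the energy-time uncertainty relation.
Yes, it satisfies the uncertainty relation.

Calculate the product ΔEΔt:
ΔE = 1.098 eV = 1.759e-19 J
ΔEΔt = (1.759e-19 J) × (7.982e-16 s)
ΔEΔt = 1.404e-34 J·s

Compare to the minimum allowed value ℏ/2:
ℏ/2 = 5.273e-35 J·s

Since ΔEΔt = 1.404e-34 J·s ≥ 5.273e-35 J·s = ℏ/2,
this satisfies the uncertainty relation.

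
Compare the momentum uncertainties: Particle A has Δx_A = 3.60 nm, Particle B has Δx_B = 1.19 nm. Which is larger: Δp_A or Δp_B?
Particle B has the larger minimum momentum uncertainty, by a factor of 3.03.

For each particle, the minimum momentum uncertainty is Δp_min = ℏ/(2Δx):

Particle A: Δp_A = ℏ/(2×3.600e-09 m) = 1.465e-26 kg·m/s
Particle B: Δp_B = ℏ/(2×1.190e-09 m) = 4.431e-26 kg·m/s

Ratio: Δp_B/Δp_A = 3.03

Since Δp_min ∝ 1/Δx, the particle with smaller position uncertainty (B) has larger momentum uncertainty.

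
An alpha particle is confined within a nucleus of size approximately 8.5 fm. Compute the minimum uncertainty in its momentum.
6.203 × 10^-21 kg·m/s

Using the Heisenberg uncertainty principle:
ΔxΔp ≥ ℏ/2

With Δx ≈ L = 8.500e-15 m (the confinement size):
Δp_min = ℏ/(2Δx)
Δp_min = (1.055e-34 J·s) / (2 × 8.500e-15 m)
Δp_min = 6.203e-21 kg·m/s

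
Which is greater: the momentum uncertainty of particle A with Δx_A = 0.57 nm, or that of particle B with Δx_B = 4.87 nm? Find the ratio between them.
Particle A has the larger minimum momentum uncertainty, by a factor of 8.54.

For each particle, the minimum momentum uncertainty is Δp_min = ℏ/(2Δx):

Particle A: Δp_A = ℏ/(2×5.700e-10 m) = 9.251e-26 kg·m/s
Particle B: Δp_B = ℏ/(2×4.870e-09 m) = 1.083e-26 kg·m/s

Ratio: Δp_A/Δp_B = 8.54

Since Δp_min ∝ 1/Δx, the particle with smaller position uncertainty (A) has larger momentum uncertainty.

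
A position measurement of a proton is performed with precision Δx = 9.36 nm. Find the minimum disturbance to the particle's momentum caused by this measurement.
5.633 × 10^-27 kg·m/s

The uncertainty principle implies that measuring position disturbs momentum:
ΔxΔp ≥ ℏ/2

When we measure position with precision Δx, we necessarily introduce a momentum uncertainty:
Δp ≥ ℏ/(2Δx)
Δp_min = (1.055e-34 J·s) / (2 × 9.360e-09 m)
Δp_min = 5.633e-27 kg·m/s

The more precisely we measure position, the greater the momentum disturbance.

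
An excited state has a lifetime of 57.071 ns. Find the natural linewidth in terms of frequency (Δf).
1.394 MHz

Using the energy-time uncertainty principle and E = hf:
ΔEΔt ≥ ℏ/2
hΔf·Δt ≥ ℏ/2

The minimum frequency uncertainty is:
Δf = ℏ/(2hτ) = 1/(4πτ)
Δf = 1/(4π × 5.707e-08 s)
Δf = 1.394e+06 Hz = 1.394 MHz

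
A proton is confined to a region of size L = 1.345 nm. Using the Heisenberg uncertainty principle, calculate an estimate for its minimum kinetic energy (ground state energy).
2.868 μeV

Using the uncertainty principle to estimate ground state energy:

1. The position uncertainty is approximately the confinement size:
   Δx ≈ L = 1.345e-09 m

2. From ΔxΔp ≥ ℏ/2, the minimum momentum uncertainty is:
   Δp ≈ ℏ/(2L) = 3.920e-26 kg·m/s

3. The kinetic energy is approximately:
   KE ≈ (Δp)²/(2m) = (3.920e-26)²/(2 × 1.673e-27 kg)
   KE ≈ 4.594e-25 J = 2.868 μeV

This is an order-of-magnitude estimate of the ground state energy.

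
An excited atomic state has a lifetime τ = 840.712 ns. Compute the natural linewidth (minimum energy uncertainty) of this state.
391.461 peV

Using the energy-time uncertainty principle:
ΔEΔt ≥ ℏ/2

The lifetime τ represents the time uncertainty Δt.
The natural linewidth (minimum energy uncertainty) is:

ΔE = ℏ/(2τ)
ΔE = (1.055e-34 J·s) / (2 × 8.407e-07 s)
ΔE = 6.272e-29 J = 391.461 peV

This natural linewidth limits the precision of spectroscopic measurements.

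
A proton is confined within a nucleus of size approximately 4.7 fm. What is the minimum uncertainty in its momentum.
1.122 × 10^-20 kg·m/s

Using the Heisenberg uncertainty principle:
ΔxΔp ≥ ℏ/2

With Δx ≈ L = 4.700e-15 m (the confinement size):
Δp_min = ℏ/(2Δx)
Δp_min = (1.055e-34 J·s) / (2 × 4.700e-15 m)
Δp_min = 1.122e-20 kg·m/s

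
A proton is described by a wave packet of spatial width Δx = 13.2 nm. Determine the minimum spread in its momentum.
3.995 × 10^-27 kg·m/s

For a wave packet, the spatial width Δx and momentum spread Δp are related by the uncertainty principle:
ΔxΔp ≥ ℏ/2

The minimum momentum spread is:
Δp_min = ℏ/(2Δx)
Δp_min = (1.055e-34 J·s) / (2 × 1.320e-08 m)
Δp_min = 3.995e-27 kg·m/s

A wave packet cannot have both a well-defined position and well-defined momentum.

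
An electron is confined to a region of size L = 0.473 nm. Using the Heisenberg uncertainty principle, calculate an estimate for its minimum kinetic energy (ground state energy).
42.574 meV

Using the uncertainty principle to estimate ground state energy:

1. The position uncertainty is approximately the confinement size:
   Δx ≈ L = 4.730e-10 m

2. From ΔxΔp ≥ ℏ/2, the minimum momentum uncertainty is:
   Δp ≈ ℏ/(2L) = 1.115e-25 kg·m/s

3. The kinetic energy is approximately:
   KE ≈ (Δp)²/(2m) = (1.115e-25)²/(2 × 9.109e-31 kg)
   KE ≈ 6.821e-21 J = 42.574 meV

This is an order-of-magnitude estimate of the ground state energy.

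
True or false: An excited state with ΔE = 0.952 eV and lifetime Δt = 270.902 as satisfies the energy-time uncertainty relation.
No, it violates the uncertainty relation.

Calculate the product ΔEΔt:
ΔE = 0.952 eV = 1.525e-19 J
ΔEΔt = (1.525e-19 J) × (2.709e-16 s)
ΔEΔt = 4.132e-35 J·s

Compare to the minimum allowed value ℏ/2:
ℏ/2 = 5.273e-35 J·s

Since ΔEΔt = 4.132e-35 J·s < 5.273e-35 J·s = ℏ/2,
this violates the uncertainty relation.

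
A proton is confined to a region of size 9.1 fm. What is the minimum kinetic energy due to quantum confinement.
62.643 keV

Using the uncertainty principle:

1. Position uncertainty: Δx ≈ 9.100e-15 m
2. Minimum momentum uncertainty: Δp = ℏ/(2Δx) = 5.794e-21 kg·m/s
3. Minimum kinetic energy:
   KE = (Δp)²/(2m) = (5.794e-21)²/(2 × 1.673e-27 kg)
   KE = 1.004e-14 J = 62.643 keV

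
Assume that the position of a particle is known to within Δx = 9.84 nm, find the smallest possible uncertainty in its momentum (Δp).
5.359 × 10^-27 kg·m/s

Using the Heisenberg uncertainty principle:
ΔxΔp ≥ ℏ/2

The minimum uncertainty in momentum is:
Δp_min = ℏ/(2Δx)
Δp_min = (1.055e-34 J·s) / (2 × 9.840e-09 m)
Δp_min = 5.359e-27 kg·m/s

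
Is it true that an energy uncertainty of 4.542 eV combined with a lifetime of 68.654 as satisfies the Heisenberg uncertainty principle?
No, it violates the uncertainty relation.

Calculate the product ΔEΔt:
ΔE = 4.542 eV = 7.277e-19 J
ΔEΔt = (7.277e-19 J) × (6.865e-17 s)
ΔEΔt = 4.996e-35 J·s

Compare to the minimum allowed value ℏ/2:
ℏ/2 = 5.273e-35 J·s

Since ΔEΔt = 4.996e-35 J·s < 5.273e-35 J·s = ℏ/2,
this violates the uncertainty relation.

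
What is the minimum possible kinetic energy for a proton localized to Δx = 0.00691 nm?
108.642 meV

Localizing a particle requires giving it sufficient momentum uncertainty:

1. From uncertainty principle: Δp ≥ ℏ/(2Δx)
   Δp_min = (1.055e-34 J·s) / (2 × 6.910e-12 m)
   Δp_min = 7.631e-24 kg·m/s

2. This momentum uncertainty corresponds to kinetic energy:
   KE ≈ (Δp)²/(2m) = (7.631e-24)²/(2 × 1.673e-27 kg)
   KE = 1.741e-20 J = 108.642 meV

Tighter localization requires more energy.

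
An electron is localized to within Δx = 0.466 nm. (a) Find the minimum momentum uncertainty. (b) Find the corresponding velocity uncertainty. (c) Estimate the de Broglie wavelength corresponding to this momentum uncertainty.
(a) Δp_min = 1.132 × 10^-25 kg·m/s
(b) Δv_min = 124.214 km/s
(c) λ_dB = 5.856 nm

Step-by-step:

(a) From the uncertainty principle:
Δp_min = ℏ/(2Δx) = (1.055e-34 J·s)/(2 × 4.660e-10 m) = 1.132e-25 kg·m/s

(b) The velocity uncertainty:
Δv = Δp/m = (1.132e-25 kg·m/s)/(9.109e-31 kg) = 1.242e+05 m/s = 124.214 km/s

(c) The de Broglie wavelength for this momentum:
λ = h/p = (6.626e-34 J·s)/(1.132e-25 kg·m/s) = 5.856e-09 m = 5.856 nm

Note: The de Broglie wavelength is comparable to the localization size, as expected from wave-particle duality.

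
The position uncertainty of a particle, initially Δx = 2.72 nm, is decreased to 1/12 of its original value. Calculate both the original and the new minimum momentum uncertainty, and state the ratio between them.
Original Δp_min = 1.939 × 10^-26 kg·m/s; new Δp'_min = 2.326 × 10^-25 kg·m/s; ratio Δp'_min/Δp_min = 12.

From the uncertainty principle ΔxΔp ≥ ℏ/2, the minimum momentum uncertainty is Δp_min = ℏ/(2Δx).

Original (Δx = 2.72 nm = 2.720e-09 m):
Δp_min = (1.055e-34 J·s)/(2 × 2.720e-09 m) = 1.939e-26 kg·m/s

When Δx → (1/12)Δx:
Δp'_min = ℏ/(2 × (1/12)Δx) = 12 × ℏ/(2Δx) = 12 × Δp_min
Δp'_min = 12 × 1.939e-26 kg·m/s = 2.326e-25 kg·m/s

Since Δp_min ∝ 1/Δx, when Δx is decreased to 1/12 of its original value, Δp_min increases to 12 times its original value.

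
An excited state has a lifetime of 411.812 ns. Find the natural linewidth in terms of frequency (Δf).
193.237 kHz

Using the energy-time uncertainty principle and E = hf:
ΔEΔt ≥ ℏ/2
hΔf·Δt ≥ ℏ/2

The minimum frequency uncertainty is:
Δf = ℏ/(2hτ) = 1/(4πτ)
Δf = 1/(4π × 4.118e-07 s)
Δf = 1.932e+05 Hz = 193.237 kHz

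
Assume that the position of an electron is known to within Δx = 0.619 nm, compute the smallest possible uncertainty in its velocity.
93.512 km/s

Using the Heisenberg uncertainty principle and Δp = mΔv:
ΔxΔp ≥ ℏ/2
Δx(mΔv) ≥ ℏ/2

The minimum uncertainty in velocity is:
Δv_min = ℏ/(2mΔx)
Δv_min = (1.055e-34 J·s) / (2 × 9.109e-31 kg × 6.190e-10 m)
Δv_min = 9.351e+04 m/s = 93.512 km/s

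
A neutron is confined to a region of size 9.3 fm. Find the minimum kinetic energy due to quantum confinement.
59.895 keV

Using the uncertainty principle:

1. Position uncertainty: Δx ≈ 9.300e-15 m
2. Minimum momentum uncertainty: Δp = ℏ/(2Δx) = 5.670e-21 kg·m/s
3. Minimum kinetic energy:
   KE = (Δp)²/(2m) = (5.670e-21)²/(2 × 1.675e-27 kg)
   KE = 9.596e-15 J = 59.895 keV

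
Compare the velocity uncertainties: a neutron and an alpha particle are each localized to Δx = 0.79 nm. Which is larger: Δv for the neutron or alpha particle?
The neutron has the larger minimum velocity uncertainty, by a ratio of 4.0.

For both particles, Δp_min = ℏ/(2Δx) = 6.675e-26 kg·m/s (same for both).

The velocity uncertainty is Δv = Δp/m:
- neutron: Δv = 6.675e-26 / 1.675e-27 = 3.985e+01 m/s = 39.850 m/s
- alpha particle: Δv = 6.675e-26 / 6.645e-27 = 1.004e+01 m/s = 10.045 m/s

Ratio: 3.985e+01 / 1.004e+01 = 4.0

The lighter particle has larger velocity uncertainty because Δv ∝ 1/m.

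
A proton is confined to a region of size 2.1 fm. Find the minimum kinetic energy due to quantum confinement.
1.176 MeV

Using the uncertainty principle:

1. Position uncertainty: Δx ≈ 2.100e-15 m
2. Minimum momentum uncertainty: Δp = ℏ/(2Δx) = 2.511e-20 kg·m/s
3. Minimum kinetic energy:
   KE = (Δp)²/(2m) = (2.511e-20)²/(2 × 1.673e-27 kg)
   KE = 1.885e-13 J = 1.176 MeV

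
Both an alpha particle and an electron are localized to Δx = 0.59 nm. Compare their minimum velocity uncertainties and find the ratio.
The electron has the larger minimum velocity uncertainty, by a ratio of 7294.3.

For both particles, Δp_min = ℏ/(2Δx) = 8.937e-26 kg·m/s (same for both).

The velocity uncertainty is Δv = Δp/m:
- alpha particle: Δv = 8.937e-26 / 6.645e-27 = 1.345e+01 m/s = 13.450 m/s
- electron: Δv = 8.937e-26 / 9.109e-31 = 9.811e+04 m/s = 98.108 km/s

Ratio: 9.811e+04 / 1.345e+01 = 7294.3

The lighter particle has larger velocity uncertainty because Δv ∝ 1/m.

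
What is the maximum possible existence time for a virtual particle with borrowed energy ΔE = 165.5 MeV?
1.989 ys

Using the energy-time uncertainty principle:
ΔEΔt ≥ ℏ/2

For a virtual particle borrowing energy ΔE, the maximum lifetime is:
Δt_max = ℏ/(2ΔE)

Converting energy:
ΔE = 165.5 MeV = 2.652e-11 J

Δt_max = (1.055e-34 J·s) / (2 × 2.652e-11 J)
Δt_max = 1.989e-24 s = 1.989 ys

Virtual particles with higher borrowed energy exist for shorter times.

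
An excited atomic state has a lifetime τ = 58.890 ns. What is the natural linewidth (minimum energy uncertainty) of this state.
5.588 neV

Using the energy-time uncertainty principle:
ΔEΔt ≥ ℏ/2

The lifetime τ represents the time uncertainty Δt.
The natural linewidth (minimum energy uncertainty) is:

ΔE = ℏ/(2τ)
ΔE = (1.055e-34 J·s) / (2 × 5.889e-08 s)
ΔE = 8.954e-28 J = 5.588 neV

This natural linewidth limits the precision of spectroscopic measurements.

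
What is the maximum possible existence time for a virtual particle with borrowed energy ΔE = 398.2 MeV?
8.265 × 10^-25 s

Using the energy-time uncertainty principle:
ΔEΔt ≥ ℏ/2

For a virtual particle borrowing energy ΔE, the maximum lifetime is:
Δt_max = ℏ/(2ΔE)

Converting energy:
ΔE = 398.2 MeV = 6.380e-11 J

Δt_max = (1.055e-34 J·s) / (2 × 6.380e-11 J)
Δt_max = 8.265e-25 s = 8.265 × 10^-25 s

Virtual particles with higher borrowed energy exist for shorter times.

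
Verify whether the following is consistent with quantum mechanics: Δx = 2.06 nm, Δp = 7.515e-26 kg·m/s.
Yes, it satisfies the uncertainty principle.

Calculate the product ΔxΔp:
ΔxΔp = (2.060e-09 m) × (7.515e-26 kg·m/s)
ΔxΔp = 1.548e-34 J·s

Compare to the minimum allowed value ℏ/2:
ℏ/2 = 5.273e-35 J·s

Since ΔxΔp = 1.548e-34 J·s ≥ 5.273e-35 J·s = ℏ/2,
the measurement satisfies the uncertainty principle.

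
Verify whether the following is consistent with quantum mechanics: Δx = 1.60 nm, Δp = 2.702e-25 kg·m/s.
Yes, it satisfies the uncertainty principle.

Calculate the product ΔxΔp:
ΔxΔp = (1.600e-09 m) × (2.702e-25 kg·m/s)
ΔxΔp = 4.323e-34 J·s

Compare to the minimum allowed value ℏ/2:
ℏ/2 = 5.273e-35 J·s

Since ΔxΔp = 4.323e-34 J·s ≥ 5.273e-35 J·s = ℏ/2,
the measurement satisfies the uncertainty principle.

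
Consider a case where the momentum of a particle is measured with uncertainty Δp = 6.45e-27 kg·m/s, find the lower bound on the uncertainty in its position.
8.175 nm

Using the Heisenberg uncertainty principle:
ΔxΔp ≥ ℏ/2

The minimum uncertainty in position is:
Δx_min = ℏ/(2Δp)
Δx_min = (1.055e-34 J·s) / (2 × 6.450e-27 kg·m/s)
Δx_min = 8.175e-09 m = 8.175 nm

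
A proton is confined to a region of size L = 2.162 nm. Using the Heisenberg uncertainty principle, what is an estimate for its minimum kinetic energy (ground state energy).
1.110 μeV

Using the uncertainty principle to estimate ground state energy:

1. The position uncertainty is approximately the confinement size:
   Δx ≈ L = 2.162e-09 m

2. From ΔxΔp ≥ ℏ/2, the minimum momentum uncertainty is:
   Δp ≈ ℏ/(2L) = 2.439e-26 kg·m/s

3. The kinetic energy is approximately:
   KE ≈ (Δp)²/(2m) = (2.439e-26)²/(2 × 1.673e-27 kg)
   KE ≈ 1.778e-25 J = 1.110 μeV

This is an order-of-magnitude estimate of the ground state energy.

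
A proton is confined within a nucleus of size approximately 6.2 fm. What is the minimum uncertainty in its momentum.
8.505 × 10^-21 kg·m/s

Using the Heisenberg uncertainty principle:
ΔxΔp ≥ ℏ/2

With Δx ≈ L = 6.200e-15 m (the confinement size):
Δp_min = ℏ/(2Δx)
Δp_min = (1.055e-34 J·s) / (2 × 6.200e-15 m)
Δp_min = 8.505e-21 kg·m/s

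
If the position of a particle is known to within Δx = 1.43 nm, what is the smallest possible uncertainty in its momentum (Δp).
3.687 × 10^-26 kg·m/s

Using the Heisenberg uncertainty principle:
ΔxΔp ≥ ℏ/2

The minimum uncertainty in momentum is:
Δp_min = ℏ/(2Δx)
Δp_min = (1.055e-34 J·s) / (2 × 1.430e-09 m)
Δp_min = 3.687e-26 kg·m/s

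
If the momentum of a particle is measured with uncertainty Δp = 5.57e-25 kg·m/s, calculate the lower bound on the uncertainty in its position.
94.665 pm

Using the Heisenberg uncertainty principle:
ΔxΔp ≥ ℏ/2

The minimum uncertainty in position is:
Δx_min = ℏ/(2Δp)
Δx_min = (1.055e-34 J·s) / (2 × 5.570e-25 kg·m/s)
Δx_min = 9.467e-11 m = 94.665 pm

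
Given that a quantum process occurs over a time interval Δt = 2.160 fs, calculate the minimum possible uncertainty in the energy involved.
152.364 meV

Using the energy-time uncertainty principle:
ΔEΔt ≥ ℏ/2

The minimum uncertainty in energy is:
ΔE_min = ℏ/(2Δt)
ΔE_min = (1.055e-34 J·s) / (2 × 2.160e-15 s)
ΔE_min = 2.441e-20 J = 152.364 meV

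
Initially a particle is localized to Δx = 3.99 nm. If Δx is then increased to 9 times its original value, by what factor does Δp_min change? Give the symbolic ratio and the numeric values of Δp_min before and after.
Original Δp_min = 1.322 × 10^-26 kg·m/s; new Δp'_min = 1.468 × 10^-27 kg·m/s; ratio Δp'_min/Δp_min = 1/9.

From the uncertainty principle ΔxΔp ≥ ℏ/2, the minimum momentum uncertainty is Δp_min = ℏ/(2Δx).

Original (Δx = 3.99 nm = 3.990e-09 m):
Δp_min = (1.055e-34 J·s)/(2 × 3.990e-09 m) = 1.322e-26 kg·m/s

When Δx → 9Δx:
Δp'_min = ℏ/(2 × 9Δx) = (1/9) × ℏ/(2Δx) = (1/9) × Δp_min
Δp'_min = 1/9 × 1.322e-26 kg·m/s = 1.468e-27 kg·m/s

Since Δp_min ∝ 1/Δx, when Δx is increased to 9 times its original value, Δp_min decreases to 1/9 of its original value.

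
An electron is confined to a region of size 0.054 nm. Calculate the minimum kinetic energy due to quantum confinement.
3.266 eV

Using the uncertainty principle:

1. Position uncertainty: Δx ≈ 5.400e-11 m
2. Minimum momentum uncertainty: Δp = ℏ/(2Δx) = 9.765e-25 kg·m/s
3. Minimum kinetic energy:
   KE = (Δp)²/(2m) = (9.765e-25)²/(2 × 9.109e-31 kg)
   KE = 5.233e-19 J = 3.266 eV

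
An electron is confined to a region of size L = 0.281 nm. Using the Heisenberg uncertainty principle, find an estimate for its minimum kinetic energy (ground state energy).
120.629 meV

Using the uncertainty principle to estimate ground state energy:

1. The position uncertainty is approximately the confinement size:
   Δx ≈ L = 2.810e-10 m

2. From ΔxΔp ≥ ℏ/2, the minimum momentum uncertainty is:
   Δp ≈ ℏ/(2L) = 1.876e-25 kg·m/s

3. The kinetic energy is approximately:
   KE ≈ (Δp)²/(2m) = (1.876e-25)²/(2 × 9.109e-31 kg)
   KE ≈ 1.933e-20 J = 120.629 meV

This is an order-of-magnitude estimate of the ground state energy.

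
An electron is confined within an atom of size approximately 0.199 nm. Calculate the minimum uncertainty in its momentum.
2.650 × 10^-25 kg·m/s

Using the Heisenberg uncertainty principle:
ΔxΔp ≥ ℏ/2

With Δx ≈ L = 1.990e-10 m (the confinement size):
Δp_min = ℏ/(2Δx)
Δp_min = (1.055e-34 J·s) / (2 × 1.990e-10 m)
Δp_min = 2.650e-25 kg·m/s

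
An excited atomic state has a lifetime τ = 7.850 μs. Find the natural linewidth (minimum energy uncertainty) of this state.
41.924 peV

Using the energy-time uncertainty principle:
ΔEΔt ≥ ℏ/2

The lifetime τ represents the time uncertainty Δt.
The natural linewidth (minimum energy uncertainty) is:

ΔE = ℏ/(2τ)
ΔE = (1.055e-34 J·s) / (2 × 7.850e-06 s)
ΔE = 6.717e-30 J = 41.924 peV

This natural linewidth limits the precision of spectroscopic measurements.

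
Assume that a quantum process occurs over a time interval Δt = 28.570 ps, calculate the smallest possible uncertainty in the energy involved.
11.519 μeV

Using the energy-time uncertainty principle:
ΔEΔt ≥ ℏ/2

The minimum uncertainty in energy is:
ΔE_min = ℏ/(2Δt)
ΔE_min = (1.055e-34 J·s) / (2 × 2.857e-11 s)
ΔE_min = 1.846e-24 J = 11.519 μeV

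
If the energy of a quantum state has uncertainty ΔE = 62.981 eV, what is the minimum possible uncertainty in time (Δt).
5.225 as

Using the energy-time uncertainty principle:
ΔEΔt ≥ ℏ/2

The minimum uncertainty in time is:
Δt_min = ℏ/(2ΔE)
Δt_min = (1.055e-34 J·s) / (2 × 1.009e-17 J)
Δt_min = 5.225e-18 s = 5.225 as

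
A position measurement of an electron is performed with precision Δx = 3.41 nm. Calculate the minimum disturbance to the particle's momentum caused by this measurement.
1.546 × 10^-26 kg·m/s

The uncertainty principle implies that measuring position disturbs momentum:
ΔxΔp ≥ ℏ/2

When we measure position with precision Δx, we necessarily introduce a momentum uncertainty:
Δp ≥ ℏ/(2Δx)
Δp_min = (1.055e-34 J·s) / (2 × 3.410e-09 m)
Δp_min = 1.546e-26 kg·m/s

The more precisely we measure position, the greater the momentum disturbance.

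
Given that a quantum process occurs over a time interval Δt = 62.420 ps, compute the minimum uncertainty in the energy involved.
5.272 μeV

Using the energy-time uncertainty principle:
ΔEΔt ≥ ℏ/2

The minimum uncertainty in energy is:
ΔE_min = ℏ/(2Δt)
ΔE_min = (1.055e-34 J·s) / (2 × 6.242e-11 s)
ΔE_min = 8.447e-25 J = 5.272 μeV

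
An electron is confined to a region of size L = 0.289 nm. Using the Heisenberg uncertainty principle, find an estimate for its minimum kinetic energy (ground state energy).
114.043 meV

Using the uncertainty principle to estimate ground state energy:

1. The position uncertainty is approximately the confinement size:
   Δx ≈ L = 2.890e-10 m

2. From ΔxΔp ≥ ℏ/2, the minimum momentum uncertainty is:
   Δp ≈ ℏ/(2L) = 1.825e-25 kg·m/s

3. The kinetic energy is approximately:
   KE ≈ (Δp)²/(2m) = (1.825e-25)²/(2 × 9.109e-31 kg)
   KE ≈ 1.827e-20 J = 114.043 meV

This is an order-of-magnitude estimate of the ground state energy.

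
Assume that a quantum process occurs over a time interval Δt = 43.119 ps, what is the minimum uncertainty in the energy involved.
7.633 μeV

Using the energy-time uncertainty principle:
ΔEΔt ≥ ℏ/2

The minimum uncertainty in energy is:
ΔE_min = ℏ/(2Δt)
ΔE_min = (1.055e-34 J·s) / (2 × 4.312e-11 s)
ΔE_min = 1.223e-24 J = 7.633 μeV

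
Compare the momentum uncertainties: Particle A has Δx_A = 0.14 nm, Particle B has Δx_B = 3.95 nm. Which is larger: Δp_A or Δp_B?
Particle A has the larger minimum momentum uncertainty, by a factor of 28.21.

For each particle, the minimum momentum uncertainty is Δp_min = ℏ/(2Δx):

Particle A: Δp_A = ℏ/(2×1.400e-10 m) = 3.766e-25 kg·m/s
Particle B: Δp_B = ℏ/(2×3.950e-09 m) = 1.335e-26 kg·m/s

Ratio: Δp_A/Δp_B = 28.21

Since Δp_min ∝ 1/Δx, the particle with smaller position uncertainty (A) has larger momentum uncertainty.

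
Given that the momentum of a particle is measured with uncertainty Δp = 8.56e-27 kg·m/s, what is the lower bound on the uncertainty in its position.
6.160 nm

Using the Heisenberg uncertainty principle:
ΔxΔp ≥ ℏ/2

The minimum uncertainty in position is:
Δx_min = ℏ/(2Δp)
Δx_min = (1.055e-34 J·s) / (2 × 8.560e-27 kg·m/s)
Δx_min = 6.160e-09 m = 6.160 nm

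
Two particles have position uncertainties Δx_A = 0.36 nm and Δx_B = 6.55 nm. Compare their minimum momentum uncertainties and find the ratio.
Particle A has the larger minimum momentum uncertainty, by a factor of 18.19.

For each particle, the minimum momentum uncertainty is Δp_min = ℏ/(2Δx):

Particle A: Δp_A = ℏ/(2×3.600e-10 m) = 1.465e-25 kg·m/s
Particle B: Δp_B = ℏ/(2×6.550e-09 m) = 8.050e-27 kg·m/s

Ratio: Δp_A/Δp_B = 18.19

Since Δp_min ∝ 1/Δx, the particle with smaller position uncertainty (A) has larger momentum uncertainty.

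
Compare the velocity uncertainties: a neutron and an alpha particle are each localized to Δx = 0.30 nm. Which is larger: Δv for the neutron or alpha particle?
The neutron has the larger minimum velocity uncertainty, by a ratio of 4.0.

For both particles, Δp_min = ℏ/(2Δx) = 1.758e-25 kg·m/s (same for both).

The velocity uncertainty is Δv = Δp/m:
- neutron: Δv = 1.758e-25 / 1.675e-27 = 1.049e+02 m/s = 104.937 m/s
- alpha particle: Δv = 1.758e-25 / 6.645e-27 = 2.645e+01 m/s = 26.452 m/s

Ratio: 1.049e+02 / 2.645e+01 = 4.0

The lighter particle has larger velocity uncertainty because Δv ∝ 1/m.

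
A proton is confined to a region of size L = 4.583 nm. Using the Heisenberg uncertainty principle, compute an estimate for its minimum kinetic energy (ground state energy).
246.976 neV

Using the uncertainty principle to estimate ground state energy:

1. The position uncertainty is approximately the confinement size:
   Δx ≈ L = 4.583e-09 m

2. From ΔxΔp ≥ ℏ/2, the minimum momentum uncertainty is:
   Δp ≈ ℏ/(2L) = 1.151e-26 kg·m/s

3. The kinetic energy is approximately:
   KE ≈ (Δp)²/(2m) = (1.151e-26)²/(2 × 1.673e-27 kg)
   KE ≈ 3.957e-26 J = 246.976 neV

This is an order-of-magnitude estimate of the ground state energy.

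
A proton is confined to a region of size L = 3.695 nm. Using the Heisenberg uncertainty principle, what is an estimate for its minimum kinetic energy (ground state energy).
379.949 neV

Using the uncertainty principle to estimate ground state energy:

1. The position uncertainty is approximately the confinement size:
   Δx ≈ L = 3.695e-09 m

2. From ΔxΔp ≥ ℏ/2, the minimum momentum uncertainty is:
   Δp ≈ ℏ/(2L) = 1.427e-26 kg·m/s

3. The kinetic energy is approximately:
   KE ≈ (Δp)²/(2m) = (1.427e-26)²/(2 × 1.673e-27 kg)
   KE ≈ 6.087e-26 J = 379.949 neV

This is an order-of-magnitude estimate of the ground state energy.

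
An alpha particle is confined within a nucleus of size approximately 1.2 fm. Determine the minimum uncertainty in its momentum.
4.394 × 10^-20 kg·m/s

Using the Heisenberg uncertainty principle:
ΔxΔp ≥ ℏ/2

With Δx ≈ L = 1.200e-15 m (the confinement size):
Δp_min = ℏ/(2Δx)
Δp_min = (1.055e-34 J·s) / (2 × 1.200e-15 m)
Δp_min = 4.394e-20 kg·m/s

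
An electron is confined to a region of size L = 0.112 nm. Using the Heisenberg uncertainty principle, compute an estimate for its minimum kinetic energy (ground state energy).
759.324 meV

Using the uncertainty principle to estimate ground state energy:

1. The position uncertainty is approximately the confinement size:
   Δx ≈ L = 1.120e-10 m

2. From ΔxΔp ≥ ℏ/2, the minimum momentum uncertainty is:
   Δp ≈ ℏ/(2L) = 4.708e-25 kg·m/s

3. The kinetic energy is approximately:
   KE ≈ (Δp)²/(2m) = (4.708e-25)²/(2 × 9.109e-31 kg)
   KE ≈ 1.217e-19 J = 759.324 meV

This is an order-of-magnitude estimate of the ground state energy.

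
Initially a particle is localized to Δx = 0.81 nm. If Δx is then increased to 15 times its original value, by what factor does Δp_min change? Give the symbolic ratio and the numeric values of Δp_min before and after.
Original Δp_min = 6.510 × 10^-26 kg·m/s; new Δp'_min = 4.340 × 10^-27 kg·m/s; ratio Δp'_min/Δp_min = 1/15.

From the uncertainty principle ΔxΔp ≥ ℏ/2, the minimum momentum uncertainty is Δp_min = ℏ/(2Δx).

Original (Δx = 0.81 nm = 8.100e-10 m):
Δp_min = (1.055e-34 J·s)/(2 × 8.100e-10 m) = 6.510e-26 kg·m/s

When Δx → 15Δx:
Δp'_min = ℏ/(2 × 15Δx) = (1/15) × ℏ/(2Δx) = (1/15) × Δp_min
Δp'_min = 1/15 × 6.510e-26 kg·m/s = 4.340e-27 kg·m/s

Since Δp_min ∝ 1/Δx, when Δx is increased to 15 times its original value, Δp_min decreases to 1/15 of its original value.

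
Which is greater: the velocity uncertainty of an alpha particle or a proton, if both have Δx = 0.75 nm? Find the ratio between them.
The proton has the larger minimum velocity uncertainty, by a ratio of 4.0.

For both particles, Δp_min = ℏ/(2Δx) = 7.030e-26 kg·m/s (same for both).

The velocity uncertainty is Δv = Δp/m:
- alpha particle: Δv = 7.030e-26 / 6.645e-27 = 1.058e+01 m/s = 10.581 m/s
- proton: Δv = 7.030e-26 / 1.673e-27 = 4.203e+01 m/s = 42.033 m/s

Ratio: 4.203e+01 / 1.058e+01 = 4.0

The lighter particle has larger velocity uncertainty because Δv ∝ 1/m.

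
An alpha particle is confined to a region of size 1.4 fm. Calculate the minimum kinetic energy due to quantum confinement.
666.229 keV

Using the uncertainty principle:

1. Position uncertainty: Δx ≈ 1.400e-15 m
2. Minimum momentum uncertainty: Δp = ℏ/(2Δx) = 3.766e-20 kg·m/s
3. Minimum kinetic energy:
   KE = (Δp)²/(2m) = (3.766e-20)²/(2 × 6.645e-27 kg)
   KE = 1.067e-13 J = 666.229 keV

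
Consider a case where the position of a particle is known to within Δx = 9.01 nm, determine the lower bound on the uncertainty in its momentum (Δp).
5.852 × 10^-27 kg·m/s

Using the Heisenberg uncertainty principle:
ΔxΔp ≥ ℏ/2

The minimum uncertainty in momentum is:
Δp_min = ℏ/(2Δx)
Δp_min = (1.055e-34 J·s) / (2 × 9.010e-09 m)
Δp_min = 5.852e-27 kg·m/s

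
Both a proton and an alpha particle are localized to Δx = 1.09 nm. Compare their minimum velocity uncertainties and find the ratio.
The proton has the larger minimum velocity uncertainty, by a ratio of 4.0.

For both particles, Δp_min = ℏ/(2Δx) = 4.837e-26 kg·m/s (same for both).

The velocity uncertainty is Δv = Δp/m:
- proton: Δv = 4.837e-26 / 1.673e-27 = 2.892e+01 m/s = 28.922 m/s
- alpha particle: Δv = 4.837e-26 / 6.645e-27 = 7.280e+00 m/s = 7.280 m/s

Ratio: 2.892e+01 / 7.280e+00 = 4.0

The lighter particle has larger velocity uncertainty because Δv ∝ 1/m.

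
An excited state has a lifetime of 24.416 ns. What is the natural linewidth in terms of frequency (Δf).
3.259 MHz

Using the energy-time uncertainty principle and E = hf:
ΔEΔt ≥ ℏ/2
hΔf·Δt ≥ ℏ/2

The minimum frequency uncertainty is:
Δf = ℏ/(2hτ) = 1/(4πτ)
Δf = 1/(4π × 2.442e-08 s)
Δf = 3.259e+06 Hz = 3.259 MHz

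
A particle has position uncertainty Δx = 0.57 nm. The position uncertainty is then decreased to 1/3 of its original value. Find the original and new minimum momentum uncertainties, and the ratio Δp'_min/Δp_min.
Original Δp_min = 9.251 × 10^-26 kg·m/s; new Δp'_min = 2.775 × 10^-25 kg·m/s; ratio Δp'_min/Δp_min = 3.

From the uncertainty principle ΔxΔp ≥ ℏ/2, the minimum momentum uncertainty is Δp_min = ℏ/(2Δx).

Original (Δx = 0.57 nm = 5.700e-10 m):
Δp_min = (1.055e-34 J·s)/(2 × 5.700e-10 m) = 9.251e-26 kg·m/s

When Δx → (1/3)Δx:
Δp'_min = ℏ/(2 × (1/3)Δx) = 3 × ℏ/(2Δx) = 3 × Δp_min
Δp'_min = 3 × 9.251e-26 kg·m/s = 2.775e-25 kg·m/s

Since Δp_min ∝ 1/Δx, when Δx is decreased to 1/3 of its original value, Δp_min increases to 3 times its original value.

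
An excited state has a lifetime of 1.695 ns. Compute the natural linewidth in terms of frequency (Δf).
46.948 MHz

Using the energy-time uncertainty principle and E = hf:
ΔEΔt ≥ ℏ/2
hΔf·Δt ≥ ℏ/2

The minimum frequency uncertainty is:
Δf = ℏ/(2hτ) = 1/(4πτ)
Δf = 1/(4π × 1.695e-09 s)
Δf = 4.695e+07 Hz = 46.948 MHz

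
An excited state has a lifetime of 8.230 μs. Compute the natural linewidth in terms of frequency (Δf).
9.669 kHz

Using the energy-time uncertainty principle and E = hf:
ΔEΔt ≥ ℏ/2
hΔf·Δt ≥ ℏ/2

The minimum frequency uncertainty is:
Δf = ℏ/(2hτ) = 1/(4πτ)
Δf = 1/(4π × 8.230e-06 s)
Δf = 9.669e+03 Hz = 9.669 kHz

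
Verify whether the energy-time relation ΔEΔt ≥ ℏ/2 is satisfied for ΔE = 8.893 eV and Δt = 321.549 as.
Yes, it satisfies the uncertainty relation.

Calculate the product ΔEΔt:
ΔE = 8.893 eV = 1.425e-18 J
ΔEΔt = (1.425e-18 J) × (3.215e-16 s)
ΔEΔt = 4.581e-34 J·s

Compare to the minimum allowed value ℏ/2:
ℏ/2 = 5.273e-35 J·s

Since ΔEΔt = 4.581e-34 J·s ≥ 5.273e-35 J·s = ℏ/2,
this satisfies the uncertainty relation.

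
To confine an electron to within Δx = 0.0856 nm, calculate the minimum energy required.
1.300 eV

Localizing a particle requires giving it sufficient momentum uncertainty:

1. From uncertainty principle: Δp ≥ ℏ/(2Δx)
   Δp_min = (1.055e-34 J·s) / (2 × 8.560e-11 m)
   Δp_min = 6.160e-25 kg·m/s

2. This momentum uncertainty corresponds to kinetic energy:
   KE ≈ (Δp)²/(2m) = (6.160e-25)²/(2 × 9.109e-31 kg)
   KE = 2.083e-19 J = 1.300 eV

Tighter localization requires more energy.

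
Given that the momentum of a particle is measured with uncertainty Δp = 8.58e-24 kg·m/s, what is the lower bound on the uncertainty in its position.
6.146 pm

Using the Heisenberg uncertainty principle:
ΔxΔp ≥ ℏ/2

The minimum uncertainty in position is:
Δx_min = ℏ/(2Δp)
Δx_min = (1.055e-34 J·s) / (2 × 8.580e-24 kg·m/s)
Δx_min = 6.146e-12 m = 6.146 pm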